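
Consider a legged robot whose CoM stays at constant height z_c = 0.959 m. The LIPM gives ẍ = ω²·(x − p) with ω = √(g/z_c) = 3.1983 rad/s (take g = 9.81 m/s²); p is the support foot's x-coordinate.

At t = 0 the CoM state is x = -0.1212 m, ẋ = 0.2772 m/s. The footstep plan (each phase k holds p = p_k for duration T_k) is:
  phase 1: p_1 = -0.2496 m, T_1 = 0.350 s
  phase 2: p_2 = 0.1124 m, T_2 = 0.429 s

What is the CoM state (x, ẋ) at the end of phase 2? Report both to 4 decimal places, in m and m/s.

x = 0.6534, ẋ = 2.0128

phase 1: p=-0.2496, T=0.350, ωT=1.119405, cosh=1.694753, sinh=1.368279; start (x,ẋ)=(-0.121200, 0.277200) → end (x,ẋ)=(0.086596, 1.031685)
phase 2: p=0.1124, T=0.429, ωT=1.372071, cosh=2.098545, sinh=1.844963; start (x,ẋ)=(0.086596, 1.031685) → end (x,ẋ)=(0.653385, 2.012776)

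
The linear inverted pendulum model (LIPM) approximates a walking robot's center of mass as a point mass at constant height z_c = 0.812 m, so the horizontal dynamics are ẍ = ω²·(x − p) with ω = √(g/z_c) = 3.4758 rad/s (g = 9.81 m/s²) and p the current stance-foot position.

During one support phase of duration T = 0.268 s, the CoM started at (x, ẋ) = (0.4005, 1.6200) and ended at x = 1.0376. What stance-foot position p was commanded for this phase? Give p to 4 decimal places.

p = 0.1058

ωT = 3.4758·0.268 = 0.931514; cosh(ωT) = 1.466153, sinh(ωT) = 1.072197
x(T) = p + (x₀−p)·cosh(ωT) + (ẋ₀/ω)·sinh(ωT) ⇒ p·(1 − cosh) = x(T) − x₀·cosh − (ẋ₀/ω)·sinh
numerator   = 1.0376 − (0.4005)·1.466153 − (1.6200/3.4758)·1.072197 = -0.049324
denominator = 1 − 1.466153 = -0.466153
p = -0.049324 / -0.466153 = 0.1058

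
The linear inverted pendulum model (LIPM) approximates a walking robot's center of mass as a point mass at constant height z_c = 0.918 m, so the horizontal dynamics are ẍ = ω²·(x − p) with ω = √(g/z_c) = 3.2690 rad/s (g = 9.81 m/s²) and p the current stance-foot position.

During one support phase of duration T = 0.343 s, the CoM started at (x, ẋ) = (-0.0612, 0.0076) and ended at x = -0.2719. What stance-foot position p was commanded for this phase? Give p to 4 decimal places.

ωT = 3.2690·0.343 = 1.121267; cosh(ωT) = 1.697303, sinh(ωT) = 1.371437
x(T) = p + (x₀−p)·cosh(ωT) + (ẋ₀/ω)·sinh(ωT) ⇒ p·(1 − cosh) = x(T) − x₀·cosh − (ẋ₀/ω)·sinh
numerator   = -0.2719 − (-0.0612)·1.697303 − (0.0076/3.2690)·1.371437 = -0.171213
denominator = 1 − 1.697303 = -0.697303
p = -0.171213 / -0.697303 = 0.2455

p = 0.2455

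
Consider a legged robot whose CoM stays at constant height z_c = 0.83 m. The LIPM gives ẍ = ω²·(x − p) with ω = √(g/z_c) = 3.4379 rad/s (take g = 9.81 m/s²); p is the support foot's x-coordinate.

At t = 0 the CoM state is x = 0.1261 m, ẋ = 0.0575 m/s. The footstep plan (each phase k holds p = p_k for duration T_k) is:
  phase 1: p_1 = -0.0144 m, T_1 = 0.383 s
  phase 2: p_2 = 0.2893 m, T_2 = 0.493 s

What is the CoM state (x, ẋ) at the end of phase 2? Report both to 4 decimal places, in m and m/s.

x = 1.0349, ẋ = 2.7340

phase 1: p=-0.0144, T=0.383, ωT=1.316716, cosh=1.999581, sinh=1.731566; start (x,ẋ)=(0.126100, 0.057500) → end (x,ẋ)=(0.295502, 0.951366)
phase 2: p=0.2893, T=0.493, ωT=1.694885, cosh=2.814819, sinh=2.631199; start (x,ẋ)=(0.295502, 0.951366) → end (x,ẋ)=(1.034886, 2.734025)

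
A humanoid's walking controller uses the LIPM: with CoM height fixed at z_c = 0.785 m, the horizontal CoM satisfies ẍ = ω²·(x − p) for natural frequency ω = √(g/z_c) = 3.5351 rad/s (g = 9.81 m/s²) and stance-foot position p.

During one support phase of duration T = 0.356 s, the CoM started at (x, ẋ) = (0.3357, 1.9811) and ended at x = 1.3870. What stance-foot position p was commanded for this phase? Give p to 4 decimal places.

ωT = 3.5351·0.356 = 1.258496; cosh(ωT) = 1.902101, sinh(ωT) = 1.618020
x(T) = p + (x₀−p)·cosh(ωT) + (ẋ₀/ω)·sinh(ωT) ⇒ p·(1 − cosh) = x(T) − x₀·cosh − (ẋ₀/ω)·sinh
numerator   = 1.3870 − (0.3357)·1.902101 − (1.9811/3.5351)·1.618020 = -0.158288
denominator = 1 − 1.902101 = -0.902101
p = -0.158288 / -0.902101 = 0.1755

p = 0.1755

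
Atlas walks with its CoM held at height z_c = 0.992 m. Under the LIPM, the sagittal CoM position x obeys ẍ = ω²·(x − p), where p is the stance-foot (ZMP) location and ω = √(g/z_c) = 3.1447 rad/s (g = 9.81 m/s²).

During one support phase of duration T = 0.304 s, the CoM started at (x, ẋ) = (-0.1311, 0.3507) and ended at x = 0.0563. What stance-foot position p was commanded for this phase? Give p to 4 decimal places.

p = -0.2605

ωT = 3.1447·0.304 = 0.955989; cosh(ωT) = 1.492837, sinh(ωT) = 1.108405
x(T) = p + (x₀−p)·cosh(ωT) + (ẋ₀/ω)·sinh(ωT) ⇒ p·(1 − cosh) = x(T) − x₀·cosh − (ẋ₀/ω)·sinh
numerator   = 0.0563 − (-0.1311)·1.492837 − (0.3507/3.1447)·1.108405 = 0.128401
denominator = 1 − 1.492837 = -0.492837
p = 0.128401 / -0.492837 = -0.2605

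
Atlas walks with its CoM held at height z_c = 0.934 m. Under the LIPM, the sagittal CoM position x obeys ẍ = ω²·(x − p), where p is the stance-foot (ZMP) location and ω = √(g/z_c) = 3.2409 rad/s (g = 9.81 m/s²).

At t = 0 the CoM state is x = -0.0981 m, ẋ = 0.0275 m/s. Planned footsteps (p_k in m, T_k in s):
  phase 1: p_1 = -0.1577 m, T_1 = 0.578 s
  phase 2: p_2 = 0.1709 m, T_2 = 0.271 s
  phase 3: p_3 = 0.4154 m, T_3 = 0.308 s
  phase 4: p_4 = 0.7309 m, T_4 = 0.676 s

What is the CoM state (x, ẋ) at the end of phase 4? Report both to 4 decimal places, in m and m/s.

phase 1: p=-0.1577, T=0.578, ωT=1.873240, cosh=3.331489, sinh=3.177864; start (x,ẋ)=(-0.098100, 0.027500) → end (x,ẋ)=(0.067822, 0.705445)
phase 2: p=0.1709, T=0.271, ωT=0.878284, cosh=1.411131, sinh=0.995635; start (x,ẋ)=(0.067822, 0.705445) → end (x,ẋ)=(0.242163, 0.662867)
phase 3: p=0.4154, T=0.308, ωT=0.998197, cosh=1.540964, sinh=1.172421; start (x,ẋ)=(0.242163, 0.662867) → end (x,ẋ)=(0.388245, 0.363205)
phase 4: p=0.7309, T=0.676, ωT=2.190848, cosh=4.527309, sinh=4.415488; start (x,ẋ)=(0.388245, 0.363205) → end (x,ẋ)=(-0.325567, -3.259109)

x = -0.3256, ẋ = -3.2591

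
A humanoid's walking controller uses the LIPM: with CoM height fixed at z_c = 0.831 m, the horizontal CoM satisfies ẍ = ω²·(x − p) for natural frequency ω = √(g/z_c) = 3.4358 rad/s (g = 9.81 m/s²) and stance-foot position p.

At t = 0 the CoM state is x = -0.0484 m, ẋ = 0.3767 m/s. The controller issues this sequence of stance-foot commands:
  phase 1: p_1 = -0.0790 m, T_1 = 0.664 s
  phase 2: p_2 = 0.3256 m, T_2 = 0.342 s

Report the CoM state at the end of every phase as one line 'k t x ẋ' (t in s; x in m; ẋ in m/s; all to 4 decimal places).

phase 1: p=-0.0790, T=0.664, ωT=2.281371, cosh=4.946120, sinh=4.843976; start (x,ẋ)=(-0.048400, 0.376700) → end (x,ẋ)=(0.603443, 2.372477)
phase 2: p=0.3256, T=0.342, ωT=1.175044, cosh=1.773545, sinh=1.464739; start (x,ẋ)=(0.603443, 2.372477) → end (x,ẋ)=(1.829794, 5.605954)

1 0.6640 0.6034 2.3725
2 1.0060 1.8298 5.6060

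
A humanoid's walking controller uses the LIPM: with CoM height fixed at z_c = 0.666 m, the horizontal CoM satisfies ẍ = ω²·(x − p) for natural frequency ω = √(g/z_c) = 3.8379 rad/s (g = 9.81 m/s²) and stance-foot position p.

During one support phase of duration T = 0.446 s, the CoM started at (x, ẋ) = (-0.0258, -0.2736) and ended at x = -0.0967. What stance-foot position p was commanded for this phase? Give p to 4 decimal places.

p = -0.0904

ωT = 3.8379·0.446 = 1.711703; cosh(ωT) = 2.859473, sinh(ωT) = 2.678915
x(T) = p + (x₀−p)·cosh(ωT) + (ẋ₀/ω)·sinh(ωT) ⇒ p·(1 − cosh) = x(T) − x₀·cosh − (ẋ₀/ω)·sinh
numerator   = -0.0967 − (-0.0258)·2.859473 − (-0.2736/3.8379)·2.678915 = 0.168052
denominator = 1 − 2.859473 = -1.859473
p = 0.168052 / -1.859473 = -0.0904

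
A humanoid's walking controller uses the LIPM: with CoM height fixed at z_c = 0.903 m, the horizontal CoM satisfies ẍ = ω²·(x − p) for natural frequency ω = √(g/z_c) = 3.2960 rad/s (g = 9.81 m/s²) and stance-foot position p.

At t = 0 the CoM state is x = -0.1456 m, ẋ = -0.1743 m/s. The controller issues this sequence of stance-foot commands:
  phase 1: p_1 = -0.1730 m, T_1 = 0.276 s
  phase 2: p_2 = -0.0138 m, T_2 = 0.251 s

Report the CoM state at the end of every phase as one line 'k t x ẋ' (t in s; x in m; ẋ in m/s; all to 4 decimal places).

phase 1: p=-0.1730, T=0.276, ωT=0.909696, cosh=1.443107, sinh=1.040460; start (x,ẋ)=(-0.145600, -0.174300) → end (x,ẋ)=(-0.188481, -0.157569)
phase 2: p=-0.0138, T=0.251, ωT=0.827296, cosh=1.362178, sinh=0.924948; start (x,ẋ)=(-0.188481, -0.157569) → end (x,ẋ)=(-0.295965, -0.747174)

1 0.2760 -0.1885 -0.1576
2 0.5270 -0.2960 -0.7472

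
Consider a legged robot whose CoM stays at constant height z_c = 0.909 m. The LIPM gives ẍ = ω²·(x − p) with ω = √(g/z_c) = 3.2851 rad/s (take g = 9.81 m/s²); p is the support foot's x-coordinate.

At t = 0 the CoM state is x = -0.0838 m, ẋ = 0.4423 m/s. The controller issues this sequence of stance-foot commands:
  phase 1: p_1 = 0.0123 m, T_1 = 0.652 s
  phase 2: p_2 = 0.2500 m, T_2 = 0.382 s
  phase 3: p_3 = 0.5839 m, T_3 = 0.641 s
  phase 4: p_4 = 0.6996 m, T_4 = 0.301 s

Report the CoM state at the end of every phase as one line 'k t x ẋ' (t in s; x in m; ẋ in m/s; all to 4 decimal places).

1 0.6520 0.1628 0.5835
2 1.0340 0.3709 0.6452
3 1.6750 0.4909 -0.1417
4 1.9760 0.3304 -1.0106

phase 1: p=0.0123, T=0.652, ωT=2.141885, cosh=4.316455, sinh=4.199021; start (x,ẋ)=(-0.083800, 0.442300) → end (x,ẋ)=(0.162837, 0.583545)
phase 2: p=0.2500, T=0.382, ωT=1.254908, cosh=1.896309, sinh=1.611207; start (x,ẋ)=(0.162837, 0.583545) → end (x,ẋ)=(0.370918, 0.645232)
phase 3: p=0.5839, T=0.641, ωT=2.105749, cosh=4.167504, sinh=4.045749; start (x,ẋ)=(0.370918, 0.645232) → end (x,ẋ)=(0.490928, -0.141675)
phase 4: p=0.6996, T=0.301, ωT=0.988815, cosh=1.530032, sinh=1.158015; start (x,ẋ)=(0.490928, -0.141675) → end (x,ẋ)=(0.330383, -1.010598)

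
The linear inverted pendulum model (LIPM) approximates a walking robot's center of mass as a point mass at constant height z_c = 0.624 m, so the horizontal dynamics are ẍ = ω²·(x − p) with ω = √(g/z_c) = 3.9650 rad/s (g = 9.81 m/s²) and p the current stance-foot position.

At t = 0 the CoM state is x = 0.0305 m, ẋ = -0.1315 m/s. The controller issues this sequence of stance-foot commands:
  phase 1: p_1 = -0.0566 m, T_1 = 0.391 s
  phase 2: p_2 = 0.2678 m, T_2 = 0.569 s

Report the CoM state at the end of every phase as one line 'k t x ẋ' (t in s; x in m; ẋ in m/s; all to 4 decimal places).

1 0.3910 0.0833 0.4533
2 0.9600 -0.0829 -1.2666

phase 1: p=-0.0566, T=0.391, ωT=1.550315, cosh=2.462568, sinh=2.250387; start (x,ẋ)=(0.030500, -0.131500) → end (x,ẋ)=(0.083255, 0.453347)
phase 2: p=0.2678, T=0.569, ωT=2.256085, cosh=4.825202, sinh=4.720442; start (x,ẋ)=(0.083255, 0.453347) → end (x,ẋ)=(-0.082944, -1.266554)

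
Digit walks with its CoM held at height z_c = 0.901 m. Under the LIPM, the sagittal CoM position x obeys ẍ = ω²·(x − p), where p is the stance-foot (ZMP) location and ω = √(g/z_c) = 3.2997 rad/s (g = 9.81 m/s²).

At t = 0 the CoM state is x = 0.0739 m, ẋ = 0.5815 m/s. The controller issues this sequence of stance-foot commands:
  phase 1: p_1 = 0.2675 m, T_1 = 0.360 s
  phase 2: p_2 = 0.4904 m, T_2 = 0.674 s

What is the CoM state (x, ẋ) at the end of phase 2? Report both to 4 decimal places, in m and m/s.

x = -0.8214, ẋ = -4.2087

phase 1: p=0.2675, T=0.360, ωT=1.187892, cosh=1.792511, sinh=1.487648; start (x,ẋ)=(0.073900, 0.581500) → end (x,ẋ)=(0.182635, 0.092003)
phase 2: p=0.4904, T=0.674, ωT=2.223998, cosh=4.676195, sinh=4.568019; start (x,ẋ)=(0.182635, 0.092003) → end (x,ẋ)=(-0.821401, -4.208742)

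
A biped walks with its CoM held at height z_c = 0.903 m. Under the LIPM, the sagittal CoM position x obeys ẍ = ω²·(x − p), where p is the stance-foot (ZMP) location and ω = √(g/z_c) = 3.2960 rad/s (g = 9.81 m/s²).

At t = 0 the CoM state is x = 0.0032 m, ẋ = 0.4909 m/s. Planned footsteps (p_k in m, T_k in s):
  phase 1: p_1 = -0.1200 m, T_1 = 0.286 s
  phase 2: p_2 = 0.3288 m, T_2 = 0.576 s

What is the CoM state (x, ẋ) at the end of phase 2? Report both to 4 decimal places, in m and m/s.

x = 1.1280, ẋ = 2.8606

phase 1: p=-0.1200, T=0.286, ωT=0.942656, cosh=1.478191, sinh=1.088599; start (x,ẋ)=(0.003200, 0.490900) → end (x,ẋ)=(0.224247, 1.167688)
phase 2: p=0.3288, T=0.576, ωT=1.898496, cosh=3.412820, sinh=3.263026; start (x,ẋ)=(0.224247, 1.167688) → end (x,ẋ)=(1.127986, 2.860649)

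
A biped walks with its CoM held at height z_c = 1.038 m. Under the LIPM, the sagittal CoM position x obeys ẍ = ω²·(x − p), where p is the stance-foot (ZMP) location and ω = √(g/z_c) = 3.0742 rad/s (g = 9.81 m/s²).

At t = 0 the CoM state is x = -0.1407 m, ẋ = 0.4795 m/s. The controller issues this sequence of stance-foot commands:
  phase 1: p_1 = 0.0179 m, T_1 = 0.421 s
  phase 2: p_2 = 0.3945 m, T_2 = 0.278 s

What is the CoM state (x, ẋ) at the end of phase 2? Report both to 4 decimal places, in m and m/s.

phase 1: p=0.0179, T=0.421, ωT=1.294238, cosh=1.961161, sinh=1.687055; start (x,ẋ)=(-0.140700, 0.479500) → end (x,ẋ)=(-0.030001, 0.117823)
phase 2: p=0.3945, T=0.278, ωT=0.854628, cosh=1.387970, sinh=0.962529; start (x,ẋ)=(-0.030001, 0.117823) → end (x,ẋ)=(-0.157804, -1.092566)

x = -0.1578, ẋ = -1.0926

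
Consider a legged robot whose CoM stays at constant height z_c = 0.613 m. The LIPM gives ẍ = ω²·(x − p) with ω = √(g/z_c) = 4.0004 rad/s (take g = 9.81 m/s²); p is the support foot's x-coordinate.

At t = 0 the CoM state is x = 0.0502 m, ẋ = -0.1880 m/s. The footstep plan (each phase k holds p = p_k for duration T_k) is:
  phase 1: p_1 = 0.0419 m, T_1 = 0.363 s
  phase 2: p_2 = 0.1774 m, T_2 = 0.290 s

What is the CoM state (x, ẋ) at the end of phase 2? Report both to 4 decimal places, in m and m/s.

phase 1: p=0.0419, T=0.363, ωT=1.452145, cosh=2.253169, sinh=2.019101; start (x,ẋ)=(0.050200, -0.188000) → end (x,ẋ)=(-0.034287, -0.356555)
phase 2: p=0.1774, T=0.290, ωT=1.160116, cosh=1.751877, sinh=1.438427; start (x,ẋ)=(-0.034287, -0.356555) → end (x,ẋ)=(-0.321656, -1.842747)

x = -0.3217, ẋ = -1.8427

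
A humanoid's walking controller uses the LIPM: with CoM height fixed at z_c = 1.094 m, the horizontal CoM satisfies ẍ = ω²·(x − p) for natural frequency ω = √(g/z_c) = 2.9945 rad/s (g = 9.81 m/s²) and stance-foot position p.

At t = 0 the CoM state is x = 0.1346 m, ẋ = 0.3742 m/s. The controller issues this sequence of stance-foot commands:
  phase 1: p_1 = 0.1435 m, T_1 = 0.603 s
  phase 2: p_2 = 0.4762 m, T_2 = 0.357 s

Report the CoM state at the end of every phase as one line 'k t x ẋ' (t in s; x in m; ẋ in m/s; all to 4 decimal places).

phase 1: p=0.1435, T=0.603, ωT=1.805683, cosh=3.124245, sinh=2.959883; start (x,ẋ)=(0.134600, 0.374200) → end (x,ẋ)=(0.485568, 1.090209)
phase 2: p=0.4762, T=0.357, ωT=1.069036, cosh=1.627956, sinh=1.284616; start (x,ẋ)=(0.485568, 1.090209) → end (x,ẋ)=(0.959142, 1.810849)

1 0.6030 0.4856 1.0902
2 0.9600 0.9591 1.8108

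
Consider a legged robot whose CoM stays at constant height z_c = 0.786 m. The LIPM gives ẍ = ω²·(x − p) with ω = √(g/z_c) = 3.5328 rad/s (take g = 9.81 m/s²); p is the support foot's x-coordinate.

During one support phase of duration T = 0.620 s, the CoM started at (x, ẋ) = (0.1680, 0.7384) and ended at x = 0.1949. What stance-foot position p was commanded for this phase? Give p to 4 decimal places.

ωT = 3.5328·0.620 = 2.190336; cosh(ωT) = 4.525048, sinh(ωT) = 4.413168
x(T) = p + (x₀−p)·cosh(ωT) + (ẋ₀/ω)·sinh(ωT) ⇒ p·(1 − cosh) = x(T) − x₀·cosh − (ẋ₀/ω)·sinh
numerator   = 0.1949 − (0.1680)·4.525048 − (0.7384/3.5328)·4.413168 = -1.487716
denominator = 1 − 4.525048 = -3.525048
p = -1.487716 / -3.525048 = 0.4220

p = 0.4220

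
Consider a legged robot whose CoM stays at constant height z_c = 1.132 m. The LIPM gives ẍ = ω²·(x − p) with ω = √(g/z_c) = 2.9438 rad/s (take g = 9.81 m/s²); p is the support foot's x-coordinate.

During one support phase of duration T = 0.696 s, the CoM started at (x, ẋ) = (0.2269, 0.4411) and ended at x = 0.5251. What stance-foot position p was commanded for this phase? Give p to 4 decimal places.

p = 0.3198

ωT = 2.9438·0.696 = 2.048885; cosh(ωT) = 3.944061, sinh(ωT) = 3.815182
x(T) = p + (x₀−p)·cosh(ωT) + (ẋ₀/ω)·sinh(ωT) ⇒ p·(1 − cosh) = x(T) − x₀·cosh − (ẋ₀/ω)·sinh
numerator   = 0.5251 − (0.2269)·3.944061 − (0.4411/2.9438)·3.815182 = -0.941476
denominator = 1 − 3.944061 = -2.944061
p = -0.941476 / -2.944061 = 0.3198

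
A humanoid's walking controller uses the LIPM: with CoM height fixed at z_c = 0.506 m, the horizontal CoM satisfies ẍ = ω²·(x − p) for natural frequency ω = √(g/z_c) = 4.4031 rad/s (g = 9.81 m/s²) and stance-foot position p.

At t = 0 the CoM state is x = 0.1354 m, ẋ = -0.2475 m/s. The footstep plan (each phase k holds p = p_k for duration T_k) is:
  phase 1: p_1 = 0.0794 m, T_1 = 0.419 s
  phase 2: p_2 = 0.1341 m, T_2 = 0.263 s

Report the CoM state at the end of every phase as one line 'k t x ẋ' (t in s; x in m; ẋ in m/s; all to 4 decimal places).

phase 1: p=0.0794, T=0.419, ωT=1.844899, cosh=3.242751, sinh=3.084709; start (x,ẋ)=(0.135400, -0.247500) → end (x,ẋ)=(0.087601, -0.041973)
phase 2: p=0.1341, T=0.263, ωT=1.158015, cosh=1.748859, sinh=1.434750; start (x,ẋ)=(0.087601, -0.041973) → end (x,ẋ)=(0.039103, -0.367153)

1 0.4190 0.0876 -0.0420
2 0.6820 0.0391 -0.3672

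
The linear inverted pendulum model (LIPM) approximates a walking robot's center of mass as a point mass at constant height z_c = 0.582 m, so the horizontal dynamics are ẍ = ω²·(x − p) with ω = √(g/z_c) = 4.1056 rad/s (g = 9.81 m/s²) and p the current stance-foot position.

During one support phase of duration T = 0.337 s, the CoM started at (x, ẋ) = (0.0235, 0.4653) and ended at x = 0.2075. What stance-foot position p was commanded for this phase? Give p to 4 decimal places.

p = 0.0484

ωT = 4.1056·0.337 = 1.383587; cosh(ωT) = 2.119932, sinh(ωT) = 1.869254
x(T) = p + (x₀−p)·cosh(ωT) + (ẋ₀/ω)·sinh(ωT) ⇒ p·(1 − cosh) = x(T) − x₀·cosh − (ẋ₀/ω)·sinh
numerator   = 0.2075 − (0.0235)·2.119932 − (0.4653/4.1056)·1.869254 = -0.054167
denominator = 1 − 2.119932 = -1.119932
p = -0.054167 / -1.119932 = 0.0484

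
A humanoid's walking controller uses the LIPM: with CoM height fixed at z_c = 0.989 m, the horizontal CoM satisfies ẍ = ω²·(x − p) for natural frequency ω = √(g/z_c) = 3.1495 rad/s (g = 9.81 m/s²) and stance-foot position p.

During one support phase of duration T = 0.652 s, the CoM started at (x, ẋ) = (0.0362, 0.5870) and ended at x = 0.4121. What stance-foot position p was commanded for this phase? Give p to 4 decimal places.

p = 0.1505

ωT = 3.1495·0.652 = 2.053474; cosh(ωT) = 3.961611, sinh(ωT) = 3.833323
x(T) = p + (x₀−p)·cosh(ωT) + (ẋ₀/ω)·sinh(ωT) ⇒ p·(1 − cosh) = x(T) − x₀·cosh − (ẋ₀/ω)·sinh
numerator   = 0.4121 − (0.0362)·3.961611 − (0.5870/3.1495)·3.833323 = -0.445760
denominator = 1 − 3.961611 = -2.961611
p = -0.445760 / -2.961611 = 0.1505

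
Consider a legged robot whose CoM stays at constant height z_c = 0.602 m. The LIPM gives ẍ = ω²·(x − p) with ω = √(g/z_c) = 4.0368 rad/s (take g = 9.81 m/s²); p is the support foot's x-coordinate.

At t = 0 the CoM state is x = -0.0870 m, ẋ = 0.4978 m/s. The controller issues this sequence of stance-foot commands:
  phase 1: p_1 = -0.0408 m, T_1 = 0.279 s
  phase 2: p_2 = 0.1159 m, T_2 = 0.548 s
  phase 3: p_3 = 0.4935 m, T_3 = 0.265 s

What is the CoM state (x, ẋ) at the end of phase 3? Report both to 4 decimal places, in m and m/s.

x = 0.9546, ẋ = 2.4165

phase 1: p=-0.0408, T=0.279, ωT=1.126267, cosh=1.704182, sinh=1.379941; start (x,ẋ)=(-0.087000, 0.497800) → end (x,ẋ)=(0.050635, 0.590983)
phase 2: p=0.1159, T=0.548, ωT=2.212166, cosh=4.622475, sinh=4.513011; start (x,ẋ)=(0.050635, 0.590983) → end (x,ẋ)=(0.474913, 1.542794)
phase 3: p=0.4935, T=0.265, ωT=1.069752, cosh=1.628875, sinh=1.285781; start (x,ẋ)=(0.474913, 1.542794) → end (x,ẋ)=(0.954627, 2.416543)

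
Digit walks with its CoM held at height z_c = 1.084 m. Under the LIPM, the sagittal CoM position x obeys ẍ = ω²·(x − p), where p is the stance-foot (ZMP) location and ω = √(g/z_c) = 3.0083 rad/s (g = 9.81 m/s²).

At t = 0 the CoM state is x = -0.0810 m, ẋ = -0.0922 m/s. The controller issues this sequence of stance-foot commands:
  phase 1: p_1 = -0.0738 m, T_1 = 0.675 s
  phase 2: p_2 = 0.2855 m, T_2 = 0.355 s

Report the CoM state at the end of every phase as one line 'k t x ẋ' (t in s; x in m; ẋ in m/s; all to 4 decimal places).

1 0.6750 -0.2164 -0.4384
2 1.0300 -0.7179 -2.6501

phase 1: p=-0.0738, T=0.675, ωT=2.030603, cosh=3.874966, sinh=3.743709; start (x,ẋ)=(-0.081000, -0.092200) → end (x,ẋ)=(-0.216439, -0.438360)
phase 2: p=0.2855, T=0.355, ωT=1.067946, cosh=1.626556, sinh=1.282843; start (x,ẋ)=(-0.216439, -0.438360) → end (x,ẋ)=(-0.717864, -2.650087)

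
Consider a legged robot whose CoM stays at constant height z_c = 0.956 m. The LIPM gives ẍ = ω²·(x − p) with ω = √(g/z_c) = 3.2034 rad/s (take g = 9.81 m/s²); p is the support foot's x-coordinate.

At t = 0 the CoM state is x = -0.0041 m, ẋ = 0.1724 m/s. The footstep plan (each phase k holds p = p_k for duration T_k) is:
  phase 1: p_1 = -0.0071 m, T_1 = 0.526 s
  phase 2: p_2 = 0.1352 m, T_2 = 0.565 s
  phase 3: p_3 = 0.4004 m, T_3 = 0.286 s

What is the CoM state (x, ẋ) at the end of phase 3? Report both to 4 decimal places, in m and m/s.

phase 1: p=-0.0071, T=0.526, ωT=1.684988, cosh=2.788917, sinh=2.603471; start (x,ẋ)=(-0.004100, 0.172400) → end (x,ẋ)=(0.141380, 0.505829)
phase 2: p=0.1352, T=0.565, ωT=1.809921, cosh=3.136816, sinh=2.973149; start (x,ẋ)=(0.141380, 0.505829) → end (x,ẋ)=(0.624057, 1.645552)
phase 3: p=0.4004, T=0.286, ωT=0.916172, cosh=1.449876, sinh=1.049828; start (x,ẋ)=(0.624057, 1.645552) → end (x,ẋ)=(1.263960, 3.138008)

x = 1.2640, ẋ = 3.1380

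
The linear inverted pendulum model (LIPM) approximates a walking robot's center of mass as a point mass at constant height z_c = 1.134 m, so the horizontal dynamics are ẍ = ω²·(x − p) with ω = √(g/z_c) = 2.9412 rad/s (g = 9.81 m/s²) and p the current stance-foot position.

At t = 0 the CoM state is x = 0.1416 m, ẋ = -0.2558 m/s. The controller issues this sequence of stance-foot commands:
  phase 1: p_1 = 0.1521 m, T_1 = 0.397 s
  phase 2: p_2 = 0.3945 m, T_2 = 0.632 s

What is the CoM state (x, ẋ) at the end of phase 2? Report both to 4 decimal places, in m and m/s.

x = -1.4054, ẋ = -5.1935

phase 1: p=0.1521, T=0.397, ωT=1.167656, cosh=1.762773, sinh=1.451678; start (x,ẋ)=(0.141600, -0.255800) → end (x,ẋ)=(0.007337, -0.495749)
phase 2: p=0.3945, T=0.632, ωT=1.858838, cosh=3.286066, sinh=3.130213; start (x,ẋ)=(0.007337, -0.495749) → end (x,ẋ)=(-1.405352, -5.193515)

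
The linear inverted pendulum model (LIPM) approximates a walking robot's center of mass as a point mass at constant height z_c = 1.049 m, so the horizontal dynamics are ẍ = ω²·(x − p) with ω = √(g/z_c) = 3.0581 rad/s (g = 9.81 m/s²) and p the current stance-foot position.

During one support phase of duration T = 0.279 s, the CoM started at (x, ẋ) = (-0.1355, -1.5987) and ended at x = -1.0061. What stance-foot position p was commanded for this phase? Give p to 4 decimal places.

ωT = 3.0581·0.279 = 0.853210; cosh(ωT) = 1.386607, sinh(ωT) = 0.960562
x(T) = p + (x₀−p)·cosh(ωT) + (ẋ₀/ω)·sinh(ωT) ⇒ p·(1 − cosh) = x(T) − x₀·cosh − (ẋ₀/ω)·sinh
numerator   = -1.0061 − (-0.1355)·1.386607 − (-1.5987/3.0581)·0.960562 = -0.316056
denominator = 1 − 1.386607 = -0.386607
p = -0.316056 / -0.386607 = 0.8175

p = 0.8175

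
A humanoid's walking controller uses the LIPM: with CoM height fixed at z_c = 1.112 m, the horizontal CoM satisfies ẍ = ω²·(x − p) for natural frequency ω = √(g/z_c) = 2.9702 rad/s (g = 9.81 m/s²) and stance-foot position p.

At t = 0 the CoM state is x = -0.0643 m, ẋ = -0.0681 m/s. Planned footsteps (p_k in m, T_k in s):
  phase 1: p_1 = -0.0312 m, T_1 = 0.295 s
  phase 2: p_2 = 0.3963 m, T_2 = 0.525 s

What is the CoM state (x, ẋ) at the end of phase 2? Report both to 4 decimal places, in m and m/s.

phase 1: p=-0.0312, T=0.295, ωT=0.876209, cosh=1.409068, sinh=0.992709; start (x,ẋ)=(-0.064300, -0.068100) → end (x,ẋ)=(-0.100601, -0.193554)
phase 2: p=0.3963, T=0.525, ωT=1.559355, cosh=2.483012, sinh=2.272741; start (x,ẋ)=(-0.100601, -0.193554) → end (x,ẋ)=(-0.985615, -3.834923)

x = -0.9856, ẋ = -3.8349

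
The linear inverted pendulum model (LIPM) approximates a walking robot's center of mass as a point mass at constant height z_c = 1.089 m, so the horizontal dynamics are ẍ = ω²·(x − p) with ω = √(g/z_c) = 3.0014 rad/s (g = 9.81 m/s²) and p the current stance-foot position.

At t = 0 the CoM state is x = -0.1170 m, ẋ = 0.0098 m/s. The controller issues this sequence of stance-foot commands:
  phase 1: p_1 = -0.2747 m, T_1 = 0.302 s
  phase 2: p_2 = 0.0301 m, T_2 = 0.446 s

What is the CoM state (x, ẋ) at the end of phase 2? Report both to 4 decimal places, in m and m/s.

phase 1: p=-0.2747, T=0.302, ωT=0.906423, cosh=1.439709, sinh=1.035742; start (x,ẋ)=(-0.117000, 0.009800) → end (x,ẋ)=(-0.044276, 0.504348)
phase 2: p=0.0301, T=0.446, ωT=1.338624, cosh=2.038000, sinh=1.775794; start (x,ẋ)=(-0.044276, 0.504348) → end (x,ẋ)=(0.176921, 0.631446)

x = 0.1769, ẋ = 0.6314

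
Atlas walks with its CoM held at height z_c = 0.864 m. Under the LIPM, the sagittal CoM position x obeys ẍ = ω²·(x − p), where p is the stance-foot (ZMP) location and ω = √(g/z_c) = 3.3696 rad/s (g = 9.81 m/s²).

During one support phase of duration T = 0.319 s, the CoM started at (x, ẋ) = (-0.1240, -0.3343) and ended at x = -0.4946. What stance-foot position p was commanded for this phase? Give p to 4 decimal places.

p = 0.2571

ωT = 3.3696·0.319 = 1.074902; cosh(ωT) = 1.635519, sinh(ωT) = 1.294188
x(T) = p + (x₀−p)·cosh(ωT) + (ẋ₀/ω)·sinh(ωT) ⇒ p·(1 − cosh) = x(T) − x₀·cosh − (ẋ₀/ω)·sinh
numerator   = -0.4946 − (-0.1240)·1.635519 − (-0.3343/3.3696)·1.294188 = -0.163398
denominator = 1 − 1.635519 = -0.635519
p = -0.163398 / -0.635519 = 0.2571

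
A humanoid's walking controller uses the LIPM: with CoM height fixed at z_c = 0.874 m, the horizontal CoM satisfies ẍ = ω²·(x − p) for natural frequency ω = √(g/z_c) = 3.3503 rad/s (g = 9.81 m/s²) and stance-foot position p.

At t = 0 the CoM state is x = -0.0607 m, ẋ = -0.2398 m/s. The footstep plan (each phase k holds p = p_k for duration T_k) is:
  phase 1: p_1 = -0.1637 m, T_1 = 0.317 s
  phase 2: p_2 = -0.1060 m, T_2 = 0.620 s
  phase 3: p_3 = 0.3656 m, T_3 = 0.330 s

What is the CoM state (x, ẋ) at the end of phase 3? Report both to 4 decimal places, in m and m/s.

x = -0.0246, ẋ = -0.7847

phase 1: p=-0.1637, T=0.317, ωT=1.062045, cosh=1.619014, sinh=1.273266; start (x,ẋ)=(-0.060700, -0.239800) → end (x,ẋ)=(-0.088076, 0.051140)
phase 2: p=-0.1060, T=0.620, ωT=2.077186, cosh=4.053629, sinh=3.928347; start (x,ẋ)=(-0.088076, 0.051140) → end (x,ẋ)=(0.026619, 0.443198)
phase 3: p=0.3656, T=0.330, ωT=1.105599, cosh=1.676023, sinh=1.345010; start (x,ẋ)=(0.026619, 0.443198) → end (x,ẋ)=(-0.024613, -0.784701)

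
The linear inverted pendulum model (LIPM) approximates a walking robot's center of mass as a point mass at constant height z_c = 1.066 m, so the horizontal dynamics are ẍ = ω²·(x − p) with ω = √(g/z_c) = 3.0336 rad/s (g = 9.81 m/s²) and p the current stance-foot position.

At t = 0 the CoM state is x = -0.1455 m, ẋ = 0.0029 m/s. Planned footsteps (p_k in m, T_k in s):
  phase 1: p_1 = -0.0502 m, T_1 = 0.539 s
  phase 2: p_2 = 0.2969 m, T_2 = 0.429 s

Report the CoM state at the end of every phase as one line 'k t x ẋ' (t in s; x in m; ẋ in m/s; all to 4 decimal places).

1 0.5390 -0.3016 -0.7057
2 0.9680 -1.2798 -4.4810

phase 1: p=-0.0502, T=0.539, ωT=1.635110, cosh=2.662478, sinh=2.467547; start (x,ẋ)=(-0.145500, 0.002900) → end (x,ẋ)=(-0.301575, -0.705652)
phase 2: p=0.2969, T=0.429, ωT=1.301414, cosh=1.973318, sinh=1.701172; start (x,ẋ)=(-0.301575, -0.705652) → end (x,ẋ)=(-1.279795, -4.481012)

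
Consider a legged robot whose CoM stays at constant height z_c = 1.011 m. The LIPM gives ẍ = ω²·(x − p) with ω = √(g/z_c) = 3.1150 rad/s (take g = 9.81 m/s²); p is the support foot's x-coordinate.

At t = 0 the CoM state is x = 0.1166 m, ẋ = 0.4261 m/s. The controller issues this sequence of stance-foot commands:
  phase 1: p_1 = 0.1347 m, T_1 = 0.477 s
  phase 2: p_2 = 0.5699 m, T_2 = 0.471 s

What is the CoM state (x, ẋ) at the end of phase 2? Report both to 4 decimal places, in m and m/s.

x = 0.7092, ẋ = 0.7718

phase 1: p=0.1347, T=0.477, ωT=1.485855, cosh=2.322525, sinh=2.096217; start (x,ẋ)=(0.116600, 0.426100) → end (x,ẋ)=(0.379403, 0.871440)
phase 2: p=0.5699, T=0.471, ωT=1.467165, cosh=2.283750, sinh=2.053172; start (x,ẋ)=(0.379403, 0.871440) → end (x,ẋ)=(0.709240, 0.771804)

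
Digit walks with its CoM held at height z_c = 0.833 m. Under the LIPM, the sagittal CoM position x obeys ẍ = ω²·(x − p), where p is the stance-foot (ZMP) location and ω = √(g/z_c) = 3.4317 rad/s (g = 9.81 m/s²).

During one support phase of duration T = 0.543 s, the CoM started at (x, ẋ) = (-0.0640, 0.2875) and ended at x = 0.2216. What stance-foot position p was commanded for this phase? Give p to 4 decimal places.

p = -0.0736

ωT = 3.4317·0.543 = 1.863413; cosh(ωT) = 3.300421, sinh(ωT) = 3.145278
x(T) = p + (x₀−p)·cosh(ωT) + (ẋ₀/ω)·sinh(ωT) ⇒ p·(1 − cosh) = x(T) − x₀·cosh − (ẋ₀/ω)·sinh
numerator   = 0.2216 − (-0.0640)·3.300421 − (0.2875/3.4317)·3.145278 = 0.169323
denominator = 1 − 3.300421 = -2.300421
p = 0.169323 / -2.300421 = -0.0736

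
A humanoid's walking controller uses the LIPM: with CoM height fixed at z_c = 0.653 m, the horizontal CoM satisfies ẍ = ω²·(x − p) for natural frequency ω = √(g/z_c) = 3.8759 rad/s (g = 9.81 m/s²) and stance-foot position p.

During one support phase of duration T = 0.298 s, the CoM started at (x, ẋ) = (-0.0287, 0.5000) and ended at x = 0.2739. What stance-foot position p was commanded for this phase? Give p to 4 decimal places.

ωT = 3.8759·0.298 = 1.155018; cosh(ωT) = 1.744566, sinh(ωT) = 1.429515
x(T) = p + (x₀−p)·cosh(ωT) + (ẋ₀/ω)·sinh(ωT) ⇒ p·(1 − cosh) = x(T) − x₀·cosh − (ẋ₀/ω)·sinh
numerator   = 0.2739 − (-0.0287)·1.744566 − (0.5000/3.8759)·1.429515 = 0.139558
denominator = 1 − 1.744566 = -0.744566
p = 0.139558 / -0.744566 = -0.1874

p = -0.1874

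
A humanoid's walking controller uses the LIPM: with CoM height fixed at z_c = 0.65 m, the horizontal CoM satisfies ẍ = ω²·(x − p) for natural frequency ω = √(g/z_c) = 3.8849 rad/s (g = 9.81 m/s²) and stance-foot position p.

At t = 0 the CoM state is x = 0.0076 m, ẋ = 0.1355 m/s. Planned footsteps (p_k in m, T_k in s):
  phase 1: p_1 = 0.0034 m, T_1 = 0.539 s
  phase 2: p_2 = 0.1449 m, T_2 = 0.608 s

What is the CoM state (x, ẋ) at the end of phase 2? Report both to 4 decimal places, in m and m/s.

x = 1.0704, ẋ = 3.6485

phase 1: p=0.0034, T=0.539, ωT=2.093961, cosh=4.120101, sinh=3.996903; start (x,ẋ)=(0.007600, 0.135500) → end (x,ẋ)=(0.160111, 0.623489)
phase 2: p=0.1449, T=0.608, ωT=2.362019, cosh=5.353294, sinh=5.259064; start (x,ẋ)=(0.160111, 0.623489) → end (x,ẋ)=(1.070358, 3.648496)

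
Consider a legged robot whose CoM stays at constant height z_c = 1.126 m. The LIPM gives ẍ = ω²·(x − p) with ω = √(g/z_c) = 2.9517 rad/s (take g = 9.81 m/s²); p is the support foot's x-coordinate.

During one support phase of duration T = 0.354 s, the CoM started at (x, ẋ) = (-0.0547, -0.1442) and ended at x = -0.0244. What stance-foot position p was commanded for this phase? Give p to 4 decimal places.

ωT = 2.9517·0.354 = 1.044902; cosh(ωT) = 1.597423, sinh(ωT) = 1.245696
x(T) = p + (x₀−p)·cosh(ωT) + (ẋ₀/ω)·sinh(ωT) ⇒ p·(1 − cosh) = x(T) − x₀·cosh − (ẋ₀/ω)·sinh
numerator   = -0.0244 − (-0.0547)·1.597423 − (-0.1442/2.9517)·1.245696 = 0.123835
denominator = 1 − 1.597423 = -0.597423
p = 0.123835 / -0.597423 = -0.2073

p = -0.2073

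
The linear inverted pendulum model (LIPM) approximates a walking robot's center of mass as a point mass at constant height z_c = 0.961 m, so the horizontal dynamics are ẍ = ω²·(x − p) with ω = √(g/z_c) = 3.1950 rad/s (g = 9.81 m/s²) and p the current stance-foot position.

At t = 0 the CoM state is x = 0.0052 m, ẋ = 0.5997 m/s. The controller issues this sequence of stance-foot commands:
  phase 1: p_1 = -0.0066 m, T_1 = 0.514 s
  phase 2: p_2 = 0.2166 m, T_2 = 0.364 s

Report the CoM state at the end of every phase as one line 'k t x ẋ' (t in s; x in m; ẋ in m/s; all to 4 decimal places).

phase 1: p=-0.0066, T=0.514, ωT=1.642230, cosh=2.680113, sinh=2.486565; start (x,ẋ)=(0.005200, 0.599700) → end (x,ẋ)=(0.491752, 1.701010)
phase 2: p=0.2166, T=0.364, ωT=1.162980, cosh=1.756003, sinh=1.443450; start (x,ẋ)=(0.491752, 1.701010) → end (x,ẋ)=(1.468258, 4.255934)

1 0.5140 0.4918 1.7010
2 0.8780 1.4683 4.2559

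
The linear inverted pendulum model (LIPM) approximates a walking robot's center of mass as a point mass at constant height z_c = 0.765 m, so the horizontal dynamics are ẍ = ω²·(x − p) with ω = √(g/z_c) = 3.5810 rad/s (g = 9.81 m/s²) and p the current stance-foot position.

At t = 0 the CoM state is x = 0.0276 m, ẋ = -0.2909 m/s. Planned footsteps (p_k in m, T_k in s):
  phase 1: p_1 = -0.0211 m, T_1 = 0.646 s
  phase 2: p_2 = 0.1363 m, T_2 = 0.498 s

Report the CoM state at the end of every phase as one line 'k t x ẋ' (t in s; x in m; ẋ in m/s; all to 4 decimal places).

1 0.6460 -0.1791 -0.6118
2 1.1440 -1.3224 -5.1365

phase 1: p=-0.0211, T=0.646, ωT=2.313326, cosh=5.103460, sinh=5.004528; start (x,ẋ)=(0.027600, -0.290900) → end (x,ẋ)=(-0.179101, -0.611833)
phase 2: p=0.1363, T=0.498, ωT=1.783338, cosh=3.058880, sinh=2.890804; start (x,ẋ)=(-0.179101, -0.611833) → end (x,ẋ)=(-1.322383, -5.136543)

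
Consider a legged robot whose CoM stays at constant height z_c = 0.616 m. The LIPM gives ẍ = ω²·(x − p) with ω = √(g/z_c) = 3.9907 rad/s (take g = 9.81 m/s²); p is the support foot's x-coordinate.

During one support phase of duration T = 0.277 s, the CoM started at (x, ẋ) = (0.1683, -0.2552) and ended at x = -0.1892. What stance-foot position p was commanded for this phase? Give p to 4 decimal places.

p = 0.5701

ωT = 3.9907·0.277 = 1.105424; cosh(ωT) = 1.675788, sinh(ωT) = 1.344717
x(T) = p + (x₀−p)·cosh(ωT) + (ẋ₀/ω)·sinh(ωT) ⇒ p·(1 − cosh) = x(T) − x₀·cosh − (ẋ₀/ω)·sinh
numerator   = -0.1892 − (0.1683)·1.675788 − (-0.2552/3.9907)·1.344717 = -0.385242
denominator = 1 − 1.675788 = -0.675788
p = -0.385242 / -0.675788 = 0.5701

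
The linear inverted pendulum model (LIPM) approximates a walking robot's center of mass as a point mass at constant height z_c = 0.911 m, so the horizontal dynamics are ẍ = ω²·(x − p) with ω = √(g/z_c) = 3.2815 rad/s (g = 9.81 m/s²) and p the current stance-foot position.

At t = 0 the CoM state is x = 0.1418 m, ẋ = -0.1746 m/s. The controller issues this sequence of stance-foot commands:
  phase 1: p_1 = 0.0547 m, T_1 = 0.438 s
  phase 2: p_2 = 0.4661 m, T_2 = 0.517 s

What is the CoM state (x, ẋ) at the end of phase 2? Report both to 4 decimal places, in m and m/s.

phase 1: p=0.0547, T=0.438, ωT=1.437297, cosh=2.223436, sinh=1.985867; start (x,ẋ)=(0.141800, -0.174600) → end (x,ẋ)=(0.142699, 0.179386)
phase 2: p=0.4661, T=0.517, ωT=1.696535, cosh=2.819167, sinh=2.635849; start (x,ẋ)=(0.142699, 0.179386) → end (x,ẋ)=(-0.301532, -2.291555)

x = -0.3015, ẋ = -2.2916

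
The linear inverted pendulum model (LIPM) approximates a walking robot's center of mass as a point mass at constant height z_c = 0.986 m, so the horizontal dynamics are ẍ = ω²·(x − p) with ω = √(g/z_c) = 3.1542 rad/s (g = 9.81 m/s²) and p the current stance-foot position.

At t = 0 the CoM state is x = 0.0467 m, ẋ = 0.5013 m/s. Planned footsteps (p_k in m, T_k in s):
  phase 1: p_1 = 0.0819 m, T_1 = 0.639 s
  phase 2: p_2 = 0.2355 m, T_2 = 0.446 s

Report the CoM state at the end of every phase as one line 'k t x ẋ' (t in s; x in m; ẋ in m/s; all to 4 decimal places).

1 0.6390 0.5332 1.5052
2 1.0850 1.7955 5.0593

phase 1: p=0.0819, T=0.639, ωT=2.015534, cosh=3.818991, sinh=3.685742; start (x,ẋ)=(0.046700, 0.501300) → end (x,ẋ)=(0.533250, 1.505240)
phase 2: p=0.2355, T=0.446, ωT=1.406773, cosh=2.163846, sinh=1.918914; start (x,ẋ)=(0.533250, 1.505240) → end (x,ẋ)=(1.795525, 5.059281)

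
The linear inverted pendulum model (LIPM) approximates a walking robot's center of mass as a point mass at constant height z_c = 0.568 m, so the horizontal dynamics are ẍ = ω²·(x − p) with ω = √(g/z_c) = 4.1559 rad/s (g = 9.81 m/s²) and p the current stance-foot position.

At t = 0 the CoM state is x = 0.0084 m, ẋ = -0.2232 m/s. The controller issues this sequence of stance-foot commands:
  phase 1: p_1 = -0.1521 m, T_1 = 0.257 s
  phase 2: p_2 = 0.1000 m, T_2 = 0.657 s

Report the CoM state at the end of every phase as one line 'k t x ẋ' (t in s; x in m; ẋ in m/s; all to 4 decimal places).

1 0.2570 0.0401 0.4927
2 0.9140 0.5439 1.8933

phase 1: p=-0.1521, T=0.257, ωT=1.068066, cosh=1.626710, sinh=1.283038; start (x,ẋ)=(0.008400, -0.223200) → end (x,ẋ)=(0.040079, 0.492733)
phase 2: p=0.1000, T=0.657, ωT=2.730426, cosh=7.702308, sinh=7.637117; start (x,ẋ)=(0.040079, 0.492733) → end (x,ẋ)=(0.543944, 1.893344)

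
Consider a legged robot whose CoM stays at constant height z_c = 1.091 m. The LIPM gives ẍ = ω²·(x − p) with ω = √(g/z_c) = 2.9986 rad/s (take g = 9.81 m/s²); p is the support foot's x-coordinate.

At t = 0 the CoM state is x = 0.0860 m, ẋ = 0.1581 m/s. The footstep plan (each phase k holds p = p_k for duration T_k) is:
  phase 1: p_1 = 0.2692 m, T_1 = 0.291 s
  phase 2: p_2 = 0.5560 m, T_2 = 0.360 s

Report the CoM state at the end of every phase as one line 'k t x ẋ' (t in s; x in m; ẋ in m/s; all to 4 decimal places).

1 0.2910 0.0638 -0.3203
2 0.6510 -0.3910 -2.4471

phase 1: p=0.2692, T=0.291, ωT=0.872593, cosh=1.405487, sinh=0.987620; start (x,ẋ)=(0.086000, 0.158100) → end (x,ẋ)=(0.063787, -0.320335)
phase 2: p=0.5560, T=0.360, ωT=1.079496, cosh=1.641481, sinh=1.301715; start (x,ẋ)=(0.063787, -0.320335) → end (x,ẋ)=(-0.391019, -2.447091)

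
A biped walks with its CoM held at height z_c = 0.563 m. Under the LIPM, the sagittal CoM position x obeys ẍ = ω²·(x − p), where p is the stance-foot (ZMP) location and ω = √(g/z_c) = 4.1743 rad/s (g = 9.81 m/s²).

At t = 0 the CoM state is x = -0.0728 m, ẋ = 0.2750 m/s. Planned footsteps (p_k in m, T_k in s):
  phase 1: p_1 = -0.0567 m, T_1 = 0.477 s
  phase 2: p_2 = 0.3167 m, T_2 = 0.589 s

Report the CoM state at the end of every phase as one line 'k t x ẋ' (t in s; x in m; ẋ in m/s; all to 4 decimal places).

1 0.4770 0.1200 0.7843
2 1.0660 0.2487 -0.1466

phase 1: p=-0.0567, T=0.477, ωT=1.991141, cosh=3.730213, sinh=3.593673; start (x,ẋ)=(-0.072800, 0.275000) → end (x,ẋ)=(0.119992, 0.784291)
phase 2: p=0.3167, T=0.589, ωT=2.458663, cosh=5.887359, sinh=5.801810; start (x,ẋ)=(0.119992, 0.784291) → end (x,ẋ)=(0.248688, -0.146560)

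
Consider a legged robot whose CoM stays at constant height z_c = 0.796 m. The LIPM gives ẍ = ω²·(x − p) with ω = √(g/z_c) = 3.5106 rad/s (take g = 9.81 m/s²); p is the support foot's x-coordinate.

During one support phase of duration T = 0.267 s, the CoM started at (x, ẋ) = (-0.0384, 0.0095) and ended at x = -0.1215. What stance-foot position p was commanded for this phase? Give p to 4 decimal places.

ωT = 3.5106·0.267 = 0.937330; cosh(ωT) = 1.472414, sinh(ωT) = 1.080742
x(T) = p + (x₀−p)·cosh(ωT) + (ẋ₀/ω)·sinh(ωT) ⇒ p·(1 − cosh) = x(T) − x₀·cosh − (ẋ₀/ω)·sinh
numerator   = -0.1215 − (-0.0384)·1.472414 − (0.0095/3.5106)·1.080742 = -0.067884
denominator = 1 − 1.472414 = -0.472414
p = -0.067884 / -0.472414 = 0.1437

p = 0.1437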